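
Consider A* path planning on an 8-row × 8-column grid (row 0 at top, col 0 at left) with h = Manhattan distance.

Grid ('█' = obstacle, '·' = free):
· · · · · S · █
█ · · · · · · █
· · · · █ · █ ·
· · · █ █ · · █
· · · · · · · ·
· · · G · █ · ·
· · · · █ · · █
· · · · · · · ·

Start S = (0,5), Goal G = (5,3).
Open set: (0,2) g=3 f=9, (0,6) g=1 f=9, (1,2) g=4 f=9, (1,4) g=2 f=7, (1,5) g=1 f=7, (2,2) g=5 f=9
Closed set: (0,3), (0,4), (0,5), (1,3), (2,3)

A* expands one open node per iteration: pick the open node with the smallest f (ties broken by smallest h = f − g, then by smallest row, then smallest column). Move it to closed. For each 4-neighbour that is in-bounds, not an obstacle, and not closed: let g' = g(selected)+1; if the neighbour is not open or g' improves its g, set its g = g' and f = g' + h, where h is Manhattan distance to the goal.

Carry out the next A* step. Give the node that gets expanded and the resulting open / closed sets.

expanded=(1,4); open=[(0,2) g=3 f=9, (0,6) g=1 f=9, (1,2) g=4 f=9, (1,5) g=1 f=7, (2,2) g=5 f=9]; closed=[(0,3), (0,4), (0,5), (1,3), (1,4), (2,3)]

step 1: expand (1,4) (f=7, h=5) → closed; open now [(0,2) g=3 f=9, (0,6) g=1 f=9, (1,2) g=4 f=9, (1,5) g=1 f=7, (2,2) g=5 f=9]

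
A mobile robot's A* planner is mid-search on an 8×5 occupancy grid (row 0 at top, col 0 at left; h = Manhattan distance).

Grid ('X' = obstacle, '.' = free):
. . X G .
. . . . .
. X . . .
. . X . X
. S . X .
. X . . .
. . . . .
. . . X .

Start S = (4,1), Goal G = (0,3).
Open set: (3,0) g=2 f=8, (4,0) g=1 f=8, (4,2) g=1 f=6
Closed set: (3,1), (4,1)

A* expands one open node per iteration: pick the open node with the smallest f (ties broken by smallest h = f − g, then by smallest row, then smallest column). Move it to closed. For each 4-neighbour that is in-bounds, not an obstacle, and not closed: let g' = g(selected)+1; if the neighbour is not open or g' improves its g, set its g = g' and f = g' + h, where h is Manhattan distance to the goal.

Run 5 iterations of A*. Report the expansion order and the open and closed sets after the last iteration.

order=[(4,2) → (3,0) → (2,0) → (1,0) → (0,0)]; open=[(0,1) g=6 f=8, (1,1) g=5 f=8, (4,0) g=1 f=8, (5,2) g=2 f=8]; closed=[(0,0), (1,0), (2,0), (3,0), (3,1), (4,1), (4,2)]

step 1: expand (4,2) (f=6, h=5) → closed; open now [(3,0) g=2 f=8, (4,0) g=1 f=8, (5,2) g=2 f=8]
step 2: expand (3,0) (f=8, h=6) → closed; open now [(2,0) g=3 f=8, (4,0) g=1 f=8, (5,2) g=2 f=8]
step 3: expand (2,0) (f=8, h=5) → closed; open now [(1,0) g=4 f=8, (4,0) g=1 f=8, (5,2) g=2 f=8]
step 4: expand (1,0) (f=8, h=4) → closed; open now [(0,0) g=5 f=8, (1,1) g=5 f=8, (4,0) g=1 f=8, (5,2) g=2 f=8]
step 5: expand (0,0) (f=8, h=3) → closed; open now [(0,1) g=6 f=8, (1,1) g=5 f=8, (4,0) g=1 f=8, (5,2) g=2 f=8]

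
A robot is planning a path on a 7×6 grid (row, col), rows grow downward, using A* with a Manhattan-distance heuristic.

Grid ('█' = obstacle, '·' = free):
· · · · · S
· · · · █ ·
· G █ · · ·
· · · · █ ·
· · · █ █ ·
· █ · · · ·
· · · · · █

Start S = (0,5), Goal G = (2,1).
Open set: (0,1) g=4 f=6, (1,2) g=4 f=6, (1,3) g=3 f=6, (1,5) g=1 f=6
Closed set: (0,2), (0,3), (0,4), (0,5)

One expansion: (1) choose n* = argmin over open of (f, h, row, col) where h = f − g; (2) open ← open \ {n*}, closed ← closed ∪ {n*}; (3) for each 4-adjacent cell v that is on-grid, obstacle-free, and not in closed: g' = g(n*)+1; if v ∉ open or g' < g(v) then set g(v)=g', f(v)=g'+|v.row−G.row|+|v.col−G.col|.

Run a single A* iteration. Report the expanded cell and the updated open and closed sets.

expanded=(0,1); open=[(0,0) g=5 f=8, (1,1) g=5 f=6, (1,2) g=4 f=6, (1,3) g=3 f=6, (1,5) g=1 f=6]; closed=[(0,1), (0,2), (0,3), (0,4), (0,5)]

step 1: expand (0,1) (f=6, h=2) → closed; open now [(0,0) g=5 f=8, (1,1) g=5 f=6, (1,2) g=4 f=6, (1,3) g=3 f=6, (1,5) g=1 f=6]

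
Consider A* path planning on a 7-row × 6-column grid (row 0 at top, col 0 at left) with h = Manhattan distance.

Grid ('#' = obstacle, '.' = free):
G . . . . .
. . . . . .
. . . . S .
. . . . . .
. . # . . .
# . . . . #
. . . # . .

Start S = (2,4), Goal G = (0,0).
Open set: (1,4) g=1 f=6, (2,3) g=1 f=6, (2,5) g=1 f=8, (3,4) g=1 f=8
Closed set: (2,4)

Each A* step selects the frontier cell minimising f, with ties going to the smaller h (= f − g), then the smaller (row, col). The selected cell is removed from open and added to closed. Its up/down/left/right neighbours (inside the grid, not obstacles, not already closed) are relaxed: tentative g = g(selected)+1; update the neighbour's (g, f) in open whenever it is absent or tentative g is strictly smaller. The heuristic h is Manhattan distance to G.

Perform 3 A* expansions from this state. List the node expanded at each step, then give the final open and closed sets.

order=[(1,4) → (0,4) → (0,3)]; open=[(0,2) g=4 f=6, (0,5) g=3 f=8, (1,3) g=2 f=6, (1,5) g=2 f=8, (2,3) g=1 f=6, (2,5) g=1 f=8, (3,4) g=1 f=8]; closed=[(0,3), (0,4), (1,4), (2,4)]

step 1: expand (1,4) (f=6, h=5) → closed; open now [(0,4) g=2 f=6, (1,3) g=2 f=6, (1,5) g=2 f=8, (2,3) g=1 f=6, (2,5) g=1 f=8, (3,4) g=1 f=8]
step 2: expand (0,4) (f=6, h=4) → closed; open now [(0,3) g=3 f=6, (0,5) g=3 f=8, (1,3) g=2 f=6, (1,5) g=2 f=8, (2,3) g=1 f=6, (2,5) g=1 f=8, (3,4) g=1 f=8]
step 3: expand (0,3) (f=6, h=3) → closed; open now [(0,2) g=4 f=6, (0,5) g=3 f=8, (1,3) g=2 f=6, (1,5) g=2 f=8, (2,3) g=1 f=6, (2,5) g=1 f=8, (3,4) g=1 f=8]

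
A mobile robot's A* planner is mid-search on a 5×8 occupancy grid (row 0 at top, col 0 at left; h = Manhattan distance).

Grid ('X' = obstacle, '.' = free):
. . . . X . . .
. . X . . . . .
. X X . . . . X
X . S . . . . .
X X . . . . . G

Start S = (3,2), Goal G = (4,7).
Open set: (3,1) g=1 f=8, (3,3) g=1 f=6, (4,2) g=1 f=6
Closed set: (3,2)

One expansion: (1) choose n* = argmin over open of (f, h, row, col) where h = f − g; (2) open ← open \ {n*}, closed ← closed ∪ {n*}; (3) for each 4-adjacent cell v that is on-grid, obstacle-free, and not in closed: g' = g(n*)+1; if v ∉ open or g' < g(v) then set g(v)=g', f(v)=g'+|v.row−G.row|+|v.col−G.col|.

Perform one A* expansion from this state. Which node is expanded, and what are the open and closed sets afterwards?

expanded=(3,3); open=[(2,3) g=2 f=8, (3,1) g=1 f=8, (3,4) g=2 f=6, (4,2) g=1 f=6, (4,3) g=2 f=6]; closed=[(3,2), (3,3)]

step 1: expand (3,3) (f=6, h=5) → closed; open now [(2,3) g=2 f=8, (3,1) g=1 f=8, (3,4) g=2 f=6, (4,2) g=1 f=6, (4,3) g=2 f=6]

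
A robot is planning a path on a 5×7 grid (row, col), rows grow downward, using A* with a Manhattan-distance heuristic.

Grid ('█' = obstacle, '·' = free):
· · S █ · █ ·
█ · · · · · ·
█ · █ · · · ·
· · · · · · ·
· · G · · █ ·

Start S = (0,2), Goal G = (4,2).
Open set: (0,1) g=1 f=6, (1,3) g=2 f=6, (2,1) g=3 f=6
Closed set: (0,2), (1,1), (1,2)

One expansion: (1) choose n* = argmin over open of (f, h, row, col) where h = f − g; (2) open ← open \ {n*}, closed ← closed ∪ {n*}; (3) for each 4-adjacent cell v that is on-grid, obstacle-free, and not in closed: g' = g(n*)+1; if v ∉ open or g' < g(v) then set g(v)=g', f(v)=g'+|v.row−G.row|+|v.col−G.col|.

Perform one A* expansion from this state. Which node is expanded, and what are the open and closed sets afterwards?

step 1: expand (2,1) (f=6, h=3) → closed; open now [(0,1) g=1 f=6, (1,3) g=2 f=6, (3,1) g=4 f=6]

expanded=(2,1); open=[(0,1) g=1 f=6, (1,3) g=2 f=6, (3,1) g=4 f=6]; closed=[(0,2), (1,1), (1,2), (2,1)]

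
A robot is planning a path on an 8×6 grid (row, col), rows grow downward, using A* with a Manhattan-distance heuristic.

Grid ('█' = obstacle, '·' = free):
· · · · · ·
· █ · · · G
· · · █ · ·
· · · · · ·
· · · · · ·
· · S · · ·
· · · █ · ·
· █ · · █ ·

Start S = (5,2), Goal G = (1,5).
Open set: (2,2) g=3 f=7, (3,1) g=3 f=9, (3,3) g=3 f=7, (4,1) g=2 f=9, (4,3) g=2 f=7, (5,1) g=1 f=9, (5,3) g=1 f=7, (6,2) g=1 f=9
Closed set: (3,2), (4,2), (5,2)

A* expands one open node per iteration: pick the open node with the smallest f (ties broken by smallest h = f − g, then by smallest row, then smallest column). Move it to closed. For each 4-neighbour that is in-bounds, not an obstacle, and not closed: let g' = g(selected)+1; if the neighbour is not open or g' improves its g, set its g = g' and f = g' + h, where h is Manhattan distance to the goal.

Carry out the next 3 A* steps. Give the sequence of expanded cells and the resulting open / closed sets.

order=[(2,2) → (1,2) → (1,3)]; open=[(0,2) g=5 f=9, (0,3) g=6 f=9, (1,4) g=6 f=7, (2,1) g=4 f=9, (3,1) g=3 f=9, (3,3) g=3 f=7, (4,1) g=2 f=9, (4,3) g=2 f=7, (5,1) g=1 f=9, (5,3) g=1 f=7, (6,2) g=1 f=9]; closed=[(1,2), (1,3), (2,2), (3,2), (4,2), (5,2)]

step 1: expand (2,2) (f=7, h=4) → closed; open now [(1,2) g=4 f=7, (2,1) g=4 f=9, (3,1) g=3 f=9, (3,3) g=3 f=7, (4,1) g=2 f=9, (4,3) g=2 f=7, (5,1) g=1 f=9, (5,3) g=1 f=7, (6,2) g=1 f=9]
step 2: expand (1,2) (f=7, h=3) → closed; open now [(0,2) g=5 f=9, (1,3) g=5 f=7, (2,1) g=4 f=9, (3,1) g=3 f=9, (3,3) g=3 f=7, (4,1) g=2 f=9, (4,3) g=2 f=7, (5,1) g=1 f=9, (5,3) g=1 f=7, (6,2) g=1 f=9]
step 3: expand (1,3) (f=7, h=2) → closed; open now [(0,2) g=5 f=9, (0,3) g=6 f=9, (1,4) g=6 f=7, (2,1) g=4 f=9, (3,1) g=3 f=9, (3,3) g=3 f=7, (4,1) g=2 f=9, (4,3) g=2 f=7, (5,1) g=1 f=9, (5,3) g=1 f=7, (6,2) g=1 f=9]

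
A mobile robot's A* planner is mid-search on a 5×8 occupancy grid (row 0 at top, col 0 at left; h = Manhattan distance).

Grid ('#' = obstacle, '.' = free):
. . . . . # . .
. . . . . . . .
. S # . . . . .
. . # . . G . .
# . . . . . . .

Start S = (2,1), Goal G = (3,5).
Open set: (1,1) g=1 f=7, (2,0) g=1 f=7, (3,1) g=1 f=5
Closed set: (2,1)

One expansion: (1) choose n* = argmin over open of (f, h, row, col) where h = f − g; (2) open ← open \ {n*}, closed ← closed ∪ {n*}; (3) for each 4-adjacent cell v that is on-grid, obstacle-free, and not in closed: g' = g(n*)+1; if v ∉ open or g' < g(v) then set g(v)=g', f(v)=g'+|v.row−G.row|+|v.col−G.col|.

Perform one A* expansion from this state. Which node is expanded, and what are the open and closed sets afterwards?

expanded=(3,1); open=[(1,1) g=1 f=7, (2,0) g=1 f=7, (3,0) g=2 f=7, (4,1) g=2 f=7]; closed=[(2,1), (3,1)]

step 1: expand (3,1) (f=5, h=4) → closed; open now [(1,1) g=1 f=7, (2,0) g=1 f=7, (3,0) g=2 f=7, (4,1) g=2 f=7]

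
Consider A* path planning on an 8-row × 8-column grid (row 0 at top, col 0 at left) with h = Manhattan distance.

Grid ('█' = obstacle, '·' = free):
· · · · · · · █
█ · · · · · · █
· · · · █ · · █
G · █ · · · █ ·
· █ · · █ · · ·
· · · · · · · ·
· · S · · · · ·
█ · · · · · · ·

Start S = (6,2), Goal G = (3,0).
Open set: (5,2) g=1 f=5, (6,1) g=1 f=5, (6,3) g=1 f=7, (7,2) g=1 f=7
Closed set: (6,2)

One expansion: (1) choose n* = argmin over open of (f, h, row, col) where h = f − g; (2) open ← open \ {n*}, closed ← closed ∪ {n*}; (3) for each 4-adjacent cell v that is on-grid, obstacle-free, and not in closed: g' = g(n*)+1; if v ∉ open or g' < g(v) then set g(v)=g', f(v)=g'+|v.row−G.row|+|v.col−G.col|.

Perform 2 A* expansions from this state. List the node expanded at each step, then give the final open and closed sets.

step 1: expand (5,2) (f=5, h=4) → closed; open now [(4,2) g=2 f=5, (5,1) g=2 f=5, (5,3) g=2 f=7, (6,1) g=1 f=5, (6,3) g=1 f=7, (7,2) g=1 f=7]
step 2: expand (4,2) (f=5, h=3) → closed; open now [(4,3) g=3 f=7, (5,1) g=2 f=5, (5,3) g=2 f=7, (6,1) g=1 f=5, (6,3) g=1 f=7, (7,2) g=1 f=7]

order=[(5,2) → (4,2)]; open=[(4,3) g=3 f=7, (5,1) g=2 f=5, (5,3) g=2 f=7, (6,1) g=1 f=5, (6,3) g=1 f=7, (7,2) g=1 f=7]; closed=[(4,2), (5,2), (6,2)]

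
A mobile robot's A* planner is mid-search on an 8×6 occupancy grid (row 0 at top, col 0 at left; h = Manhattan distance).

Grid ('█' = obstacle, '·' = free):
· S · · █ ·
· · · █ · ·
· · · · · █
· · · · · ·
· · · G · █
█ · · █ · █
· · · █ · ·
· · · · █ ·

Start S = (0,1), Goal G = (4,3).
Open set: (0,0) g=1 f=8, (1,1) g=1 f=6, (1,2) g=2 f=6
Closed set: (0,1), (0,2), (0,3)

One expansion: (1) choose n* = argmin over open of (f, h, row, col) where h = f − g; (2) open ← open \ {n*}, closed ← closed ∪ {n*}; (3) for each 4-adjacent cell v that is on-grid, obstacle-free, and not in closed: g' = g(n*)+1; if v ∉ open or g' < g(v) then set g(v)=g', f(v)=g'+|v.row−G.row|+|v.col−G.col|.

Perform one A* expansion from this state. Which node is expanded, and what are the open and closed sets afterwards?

expanded=(1,2); open=[(0,0) g=1 f=8, (1,1) g=1 f=6, (2,2) g=3 f=6]; closed=[(0,1), (0,2), (0,3), (1,2)]

step 1: expand (1,2) (f=6, h=4) → closed; open now [(0,0) g=1 f=8, (1,1) g=1 f=6, (2,2) g=3 f=6]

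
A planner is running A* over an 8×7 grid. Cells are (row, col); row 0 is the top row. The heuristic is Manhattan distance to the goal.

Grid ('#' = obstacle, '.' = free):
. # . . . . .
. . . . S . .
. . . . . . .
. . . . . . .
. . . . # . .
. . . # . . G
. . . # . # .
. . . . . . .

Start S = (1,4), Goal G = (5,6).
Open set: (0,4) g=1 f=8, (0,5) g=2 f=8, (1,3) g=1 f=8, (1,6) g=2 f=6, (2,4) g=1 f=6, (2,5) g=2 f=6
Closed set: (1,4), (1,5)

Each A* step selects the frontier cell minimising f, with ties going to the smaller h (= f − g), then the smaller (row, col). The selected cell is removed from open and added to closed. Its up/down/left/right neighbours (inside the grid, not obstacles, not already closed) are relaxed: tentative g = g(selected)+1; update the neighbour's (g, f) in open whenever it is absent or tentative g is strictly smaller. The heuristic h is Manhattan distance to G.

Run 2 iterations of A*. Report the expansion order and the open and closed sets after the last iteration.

step 1: expand (1,6) (f=6, h=4) → closed; open now [(0,4) g=1 f=8, (0,5) g=2 f=8, (0,6) g=3 f=8, (1,3) g=1 f=8, (2,4) g=1 f=6, (2,5) g=2 f=6, (2,6) g=3 f=6]
step 2: expand (2,6) (f=6, h=3) → closed; open now [(0,4) g=1 f=8, (0,5) g=2 f=8, (0,6) g=3 f=8, (1,3) g=1 f=8, (2,4) g=1 f=6, (2,5) g=2 f=6, (3,6) g=4 f=6]

order=[(1,6) → (2,6)]; open=[(0,4) g=1 f=8, (0,5) g=2 f=8, (0,6) g=3 f=8, (1,3) g=1 f=8, (2,4) g=1 f=6, (2,5) g=2 f=6, (3,6) g=4 f=6]; closed=[(1,4), (1,5), (1,6), (2,6)]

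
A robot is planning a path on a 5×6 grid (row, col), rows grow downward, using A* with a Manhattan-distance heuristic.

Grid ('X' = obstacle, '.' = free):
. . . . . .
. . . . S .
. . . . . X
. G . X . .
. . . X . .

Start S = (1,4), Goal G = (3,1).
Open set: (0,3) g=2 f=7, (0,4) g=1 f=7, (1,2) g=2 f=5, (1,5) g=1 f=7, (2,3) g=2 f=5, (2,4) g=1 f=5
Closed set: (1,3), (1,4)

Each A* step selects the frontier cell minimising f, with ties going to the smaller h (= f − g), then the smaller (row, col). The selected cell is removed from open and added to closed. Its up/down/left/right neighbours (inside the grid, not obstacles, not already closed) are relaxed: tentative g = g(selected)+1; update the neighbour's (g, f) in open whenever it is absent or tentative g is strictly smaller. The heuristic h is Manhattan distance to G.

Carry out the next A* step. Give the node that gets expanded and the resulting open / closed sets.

expanded=(1,2); open=[(0,2) g=3 f=7, (0,3) g=2 f=7, (0,4) g=1 f=7, (1,1) g=3 f=5, (1,5) g=1 f=7, (2,2) g=3 f=5, (2,3) g=2 f=5, (2,4) g=1 f=5]; closed=[(1,2), (1,3), (1,4)]

step 1: expand (1,2) (f=5, h=3) → closed; open now [(0,2) g=3 f=7, (0,3) g=2 f=7, (0,4) g=1 f=7, (1,1) g=3 f=5, (1,5) g=1 f=7, (2,2) g=3 f=5, (2,3) g=2 f=5, (2,4) g=1 f=5]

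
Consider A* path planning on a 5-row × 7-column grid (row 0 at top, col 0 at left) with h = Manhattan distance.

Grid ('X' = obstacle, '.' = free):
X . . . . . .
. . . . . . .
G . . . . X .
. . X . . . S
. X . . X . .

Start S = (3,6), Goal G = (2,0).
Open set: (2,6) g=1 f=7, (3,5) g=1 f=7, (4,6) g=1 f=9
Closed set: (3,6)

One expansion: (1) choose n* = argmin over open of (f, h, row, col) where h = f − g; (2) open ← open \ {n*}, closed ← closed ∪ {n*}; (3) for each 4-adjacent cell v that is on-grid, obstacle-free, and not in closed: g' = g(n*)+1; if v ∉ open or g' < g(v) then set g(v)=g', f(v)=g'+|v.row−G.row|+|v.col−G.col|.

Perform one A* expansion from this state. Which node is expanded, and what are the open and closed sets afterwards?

step 1: expand (2,6) (f=7, h=6) → closed; open now [(1,6) g=2 f=9, (3,5) g=1 f=7, (4,6) g=1 f=9]

expanded=(2,6); open=[(1,6) g=2 f=9, (3,5) g=1 f=7, (4,6) g=1 f=9]; closed=[(2,6), (3,6)]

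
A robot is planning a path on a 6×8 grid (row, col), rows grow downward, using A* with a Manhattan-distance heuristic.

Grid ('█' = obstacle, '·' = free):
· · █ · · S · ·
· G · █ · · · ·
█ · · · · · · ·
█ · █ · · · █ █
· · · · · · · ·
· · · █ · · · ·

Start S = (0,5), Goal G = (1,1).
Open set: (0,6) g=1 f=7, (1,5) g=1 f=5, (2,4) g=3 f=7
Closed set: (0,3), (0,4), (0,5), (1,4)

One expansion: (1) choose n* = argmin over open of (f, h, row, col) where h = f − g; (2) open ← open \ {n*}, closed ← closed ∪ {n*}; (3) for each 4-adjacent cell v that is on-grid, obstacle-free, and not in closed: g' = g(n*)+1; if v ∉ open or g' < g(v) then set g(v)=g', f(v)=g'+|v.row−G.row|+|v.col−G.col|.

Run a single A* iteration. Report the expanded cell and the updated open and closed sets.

expanded=(1,5); open=[(0,6) g=1 f=7, (1,6) g=2 f=7, (2,4) g=3 f=7, (2,5) g=2 f=7]; closed=[(0,3), (0,4), (0,5), (1,4), (1,5)]

step 1: expand (1,5) (f=5, h=4) → closed; open now [(0,6) g=1 f=7, (1,6) g=2 f=7, (2,4) g=3 f=7, (2,5) g=2 f=7]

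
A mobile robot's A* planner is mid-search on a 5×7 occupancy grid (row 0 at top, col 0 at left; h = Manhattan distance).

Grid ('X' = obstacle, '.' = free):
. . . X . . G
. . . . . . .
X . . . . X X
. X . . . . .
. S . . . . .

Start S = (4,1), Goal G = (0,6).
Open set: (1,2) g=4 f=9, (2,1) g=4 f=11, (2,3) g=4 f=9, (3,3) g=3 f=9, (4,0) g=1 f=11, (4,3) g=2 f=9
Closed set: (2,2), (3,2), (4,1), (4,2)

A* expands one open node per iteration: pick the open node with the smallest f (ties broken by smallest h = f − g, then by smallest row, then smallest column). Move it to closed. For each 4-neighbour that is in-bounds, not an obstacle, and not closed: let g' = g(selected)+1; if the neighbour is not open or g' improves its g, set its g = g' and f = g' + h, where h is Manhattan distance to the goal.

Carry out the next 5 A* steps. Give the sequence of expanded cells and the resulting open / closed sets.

step 1: expand (1,2) (f=9, h=5) → closed; open now [(0,2) g=5 f=9, (1,1) g=5 f=11, (1,3) g=5 f=9, (2,1) g=4 f=11, (2,3) g=4 f=9, (3,3) g=3 f=9, (4,0) g=1 f=11, (4,3) g=2 f=9]
step 2: expand (0,2) (f=9, h=4) → closed; open now [(0,1) g=6 f=11, (1,1) g=5 f=11, (1,3) g=5 f=9, (2,1) g=4 f=11, (2,3) g=4 f=9, (3,3) g=3 f=9, (4,0) g=1 f=11, (4,3) g=2 f=9]
step 3: expand (1,3) (f=9, h=4) → closed; open now [(0,1) g=6 f=11, (1,1) g=5 f=11, (1,4) g=6 f=9, (2,1) g=4 f=11, (2,3) g=4 f=9, (3,3) g=3 f=9, (4,0) g=1 f=11, (4,3) g=2 f=9]
step 4: expand (1,4) (f=9, h=3) → closed; open now [(0,1) g=6 f=11, (0,4) g=7 f=9, (1,1) g=5 f=11, (1,5) g=7 f=9, (2,1) g=4 f=11, (2,3) g=4 f=9, (2,4) g=7 f=11, (3,3) g=3 f=9, (4,0) g=1 f=11, (4,3) g=2 f=9]
step 5: expand (0,4) (f=9, h=2) → closed; open now [(0,1) g=6 f=11, (0,5) g=8 f=9, (1,1) g=5 f=11, (1,5) g=7 f=9, (2,1) g=4 f=11, (2,3) g=4 f=9, (2,4) g=7 f=11, (3,3) g=3 f=9, (4,0) g=1 f=11, (4,3) g=2 f=9]

order=[(1,2) → (0,2) → (1,3) → (1,4) → (0,4)]; open=[(0,1) g=6 f=11, (0,5) g=8 f=9, (1,1) g=5 f=11, (1,5) g=7 f=9, (2,1) g=4 f=11, (2,3) g=4 f=9, (2,4) g=7 f=11, (3,3) g=3 f=9, (4,0) g=1 f=11, (4,3) g=2 f=9]; closed=[(0,2), (0,4), (1,2), (1,3), (1,4), (2,2), (3,2), (4,1), (4,2)]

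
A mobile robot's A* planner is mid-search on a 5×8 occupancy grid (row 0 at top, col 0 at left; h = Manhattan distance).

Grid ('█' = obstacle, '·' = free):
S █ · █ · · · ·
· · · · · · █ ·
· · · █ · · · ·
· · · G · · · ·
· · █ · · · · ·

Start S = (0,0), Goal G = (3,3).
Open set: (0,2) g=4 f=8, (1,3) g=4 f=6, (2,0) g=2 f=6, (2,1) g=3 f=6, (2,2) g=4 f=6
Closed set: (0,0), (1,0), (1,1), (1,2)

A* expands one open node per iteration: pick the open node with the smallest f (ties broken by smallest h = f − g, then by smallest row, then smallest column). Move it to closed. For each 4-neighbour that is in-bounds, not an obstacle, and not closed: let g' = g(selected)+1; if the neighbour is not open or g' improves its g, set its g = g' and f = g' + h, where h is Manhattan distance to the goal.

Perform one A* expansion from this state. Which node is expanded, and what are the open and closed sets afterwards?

step 1: expand (1,3) (f=6, h=2) → closed; open now [(0,2) g=4 f=8, (1,4) g=5 f=8, (2,0) g=2 f=6, (2,1) g=3 f=6, (2,2) g=4 f=6]

expanded=(1,3); open=[(0,2) g=4 f=8, (1,4) g=5 f=8, (2,0) g=2 f=6, (2,1) g=3 f=6, (2,2) g=4 f=6]; closed=[(0,0), (1,0), (1,1), (1,2), (1,3)]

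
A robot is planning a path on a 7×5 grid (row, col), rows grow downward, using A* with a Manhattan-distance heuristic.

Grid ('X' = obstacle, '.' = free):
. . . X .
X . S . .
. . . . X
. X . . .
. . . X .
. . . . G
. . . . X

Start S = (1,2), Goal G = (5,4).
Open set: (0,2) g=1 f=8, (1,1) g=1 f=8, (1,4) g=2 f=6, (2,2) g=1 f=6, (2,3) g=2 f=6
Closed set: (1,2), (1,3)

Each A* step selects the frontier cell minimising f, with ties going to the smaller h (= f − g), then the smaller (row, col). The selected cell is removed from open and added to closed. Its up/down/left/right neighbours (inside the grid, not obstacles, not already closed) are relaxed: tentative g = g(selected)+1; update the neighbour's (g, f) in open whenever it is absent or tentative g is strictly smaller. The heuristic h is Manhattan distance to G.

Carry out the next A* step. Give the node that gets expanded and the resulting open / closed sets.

step 1: expand (1,4) (f=6, h=4) → closed; open now [(0,2) g=1 f=8, (0,4) g=3 f=8, (1,1) g=1 f=8, (2,2) g=1 f=6, (2,3) g=2 f=6]

expanded=(1,4); open=[(0,2) g=1 f=8, (0,4) g=3 f=8, (1,1) g=1 f=8, (2,2) g=1 f=6, (2,3) g=2 f=6]; closed=[(1,2), (1,3), (1,4)]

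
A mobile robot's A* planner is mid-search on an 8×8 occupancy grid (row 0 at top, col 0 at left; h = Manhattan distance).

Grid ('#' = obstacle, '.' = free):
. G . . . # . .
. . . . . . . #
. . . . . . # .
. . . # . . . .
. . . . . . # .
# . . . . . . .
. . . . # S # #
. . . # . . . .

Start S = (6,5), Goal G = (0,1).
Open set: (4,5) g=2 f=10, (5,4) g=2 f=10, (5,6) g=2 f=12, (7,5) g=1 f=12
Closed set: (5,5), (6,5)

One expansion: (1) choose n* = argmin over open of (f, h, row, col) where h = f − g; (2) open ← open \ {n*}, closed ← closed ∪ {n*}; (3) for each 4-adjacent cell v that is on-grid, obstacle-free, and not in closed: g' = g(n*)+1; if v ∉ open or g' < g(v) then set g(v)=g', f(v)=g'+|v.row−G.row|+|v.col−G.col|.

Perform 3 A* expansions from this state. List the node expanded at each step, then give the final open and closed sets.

order=[(4,5) → (3,5) → (2,5)]; open=[(1,5) g=5 f=10, (2,4) g=5 f=10, (3,4) g=4 f=10, (3,6) g=4 f=12, (4,4) g=3 f=10, (5,4) g=2 f=10, (5,6) g=2 f=12, (7,5) g=1 f=12]; closed=[(2,5), (3,5), (4,5), (5,5), (6,5)]

step 1: expand (4,5) (f=10, h=8) → closed; open now [(3,5) g=3 f=10, (4,4) g=3 f=10, (5,4) g=2 f=10, (5,6) g=2 f=12, (7,5) g=1 f=12]
step 2: expand (3,5) (f=10, h=7) → closed; open now [(2,5) g=4 f=10, (3,4) g=4 f=10, (3,6) g=4 f=12, (4,4) g=3 f=10, (5,4) g=2 f=10, (5,6) g=2 f=12, (7,5) g=1 f=12]
step 3: expand (2,5) (f=10, h=6) → closed; open now [(1,5) g=5 f=10, (2,4) g=5 f=10, (3,4) g=4 f=10, (3,6) g=4 f=12, (4,4) g=3 f=10, (5,4) g=2 f=10, (5,6) g=2 f=12, (7,5) g=1 f=12]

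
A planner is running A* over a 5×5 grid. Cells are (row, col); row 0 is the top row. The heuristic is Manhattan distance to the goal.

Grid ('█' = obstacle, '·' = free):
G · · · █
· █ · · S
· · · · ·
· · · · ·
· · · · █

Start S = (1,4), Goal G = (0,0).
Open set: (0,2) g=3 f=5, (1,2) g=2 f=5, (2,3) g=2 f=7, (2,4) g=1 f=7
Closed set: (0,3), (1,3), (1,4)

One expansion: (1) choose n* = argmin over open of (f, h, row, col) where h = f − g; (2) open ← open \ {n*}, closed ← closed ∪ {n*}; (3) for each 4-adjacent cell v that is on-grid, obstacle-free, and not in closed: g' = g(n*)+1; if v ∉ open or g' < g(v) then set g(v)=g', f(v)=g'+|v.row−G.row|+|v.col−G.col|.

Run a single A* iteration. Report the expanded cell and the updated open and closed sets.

step 1: expand (0,2) (f=5, h=2) → closed; open now [(0,1) g=4 f=5, (1,2) g=2 f=5, (2,3) g=2 f=7, (2,4) g=1 f=7]

expanded=(0,2); open=[(0,1) g=4 f=5, (1,2) g=2 f=5, (2,3) g=2 f=7, (2,4) g=1 f=7]; closed=[(0,2), (0,3), (1,3), (1,4)]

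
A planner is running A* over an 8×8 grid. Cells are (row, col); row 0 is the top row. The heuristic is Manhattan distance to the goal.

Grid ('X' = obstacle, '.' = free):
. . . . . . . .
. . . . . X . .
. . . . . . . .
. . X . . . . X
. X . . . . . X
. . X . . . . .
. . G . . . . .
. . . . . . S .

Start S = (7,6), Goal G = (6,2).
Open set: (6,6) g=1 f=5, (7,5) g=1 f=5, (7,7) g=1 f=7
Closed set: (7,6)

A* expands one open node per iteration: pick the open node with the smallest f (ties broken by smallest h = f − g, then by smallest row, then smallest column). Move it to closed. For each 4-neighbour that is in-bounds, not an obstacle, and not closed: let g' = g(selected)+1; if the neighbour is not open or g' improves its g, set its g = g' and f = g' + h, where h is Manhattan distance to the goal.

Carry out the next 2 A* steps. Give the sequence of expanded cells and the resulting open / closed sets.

step 1: expand (6,6) (f=5, h=4) → closed; open now [(5,6) g=2 f=7, (6,5) g=2 f=5, (6,7) g=2 f=7, (7,5) g=1 f=5, (7,7) g=1 f=7]
step 2: expand (6,5) (f=5, h=3) → closed; open now [(5,5) g=3 f=7, (5,6) g=2 f=7, (6,4) g=3 f=5, (6,7) g=2 f=7, (7,5) g=1 f=5, (7,7) g=1 f=7]

order=[(6,6) → (6,5)]; open=[(5,5) g=3 f=7, (5,6) g=2 f=7, (6,4) g=3 f=5, (6,7) g=2 f=7, (7,5) g=1 f=5, (7,7) g=1 f=7]; closed=[(6,5), (6,6), (7,6)]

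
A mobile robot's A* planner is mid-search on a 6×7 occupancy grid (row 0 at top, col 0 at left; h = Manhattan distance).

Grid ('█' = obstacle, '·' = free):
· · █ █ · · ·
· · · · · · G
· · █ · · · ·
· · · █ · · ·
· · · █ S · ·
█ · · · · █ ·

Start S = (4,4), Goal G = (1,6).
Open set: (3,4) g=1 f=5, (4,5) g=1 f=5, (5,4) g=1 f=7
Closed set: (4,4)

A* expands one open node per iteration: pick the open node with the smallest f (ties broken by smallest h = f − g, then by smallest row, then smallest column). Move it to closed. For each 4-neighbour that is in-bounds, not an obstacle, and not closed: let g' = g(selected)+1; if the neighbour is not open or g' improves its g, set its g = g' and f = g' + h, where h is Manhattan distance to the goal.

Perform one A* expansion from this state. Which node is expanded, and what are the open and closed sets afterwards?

step 1: expand (3,4) (f=5, h=4) → closed; open now [(2,4) g=2 f=5, (3,5) g=2 f=5, (4,5) g=1 f=5, (5,4) g=1 f=7]

expanded=(3,4); open=[(2,4) g=2 f=5, (3,5) g=2 f=5, (4,5) g=1 f=5, (5,4) g=1 f=7]; closed=[(3,4), (4,4)]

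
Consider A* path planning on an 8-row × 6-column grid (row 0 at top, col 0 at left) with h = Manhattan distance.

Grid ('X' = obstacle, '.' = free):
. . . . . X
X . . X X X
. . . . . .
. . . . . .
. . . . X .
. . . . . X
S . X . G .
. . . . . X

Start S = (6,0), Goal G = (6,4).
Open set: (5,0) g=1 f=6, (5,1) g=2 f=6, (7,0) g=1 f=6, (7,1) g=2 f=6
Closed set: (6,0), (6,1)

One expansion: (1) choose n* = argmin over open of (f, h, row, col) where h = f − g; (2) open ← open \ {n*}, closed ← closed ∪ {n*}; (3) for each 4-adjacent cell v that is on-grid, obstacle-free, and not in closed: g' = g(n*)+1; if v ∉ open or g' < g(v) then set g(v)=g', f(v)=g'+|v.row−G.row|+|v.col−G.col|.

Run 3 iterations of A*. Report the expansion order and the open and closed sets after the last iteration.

order=[(5,1) → (5,2) → (5,3)]; open=[(4,1) g=3 f=8, (4,2) g=4 f=8, (4,3) g=5 f=8, (5,0) g=1 f=6, (5,4) g=5 f=6, (6,3) g=5 f=6, (7,0) g=1 f=6, (7,1) g=2 f=6]; closed=[(5,1), (5,2), (5,3), (6,0), (6,1)]

step 1: expand (5,1) (f=6, h=4) → closed; open now [(4,1) g=3 f=8, (5,0) g=1 f=6, (5,2) g=3 f=6, (7,0) g=1 f=6, (7,1) g=2 f=6]
step 2: expand (5,2) (f=6, h=3) → closed; open now [(4,1) g=3 f=8, (4,2) g=4 f=8, (5,0) g=1 f=6, (5,3) g=4 f=6, (7,0) g=1 f=6, (7,1) g=2 f=6]
step 3: expand (5,3) (f=6, h=2) → closed; open now [(4,1) g=3 f=8, (4,2) g=4 f=8, (4,3) g=5 f=8, (5,0) g=1 f=6, (5,4) g=5 f=6, (6,3) g=5 f=6, (7,0) g=1 f=6, (7,1) g=2 f=6]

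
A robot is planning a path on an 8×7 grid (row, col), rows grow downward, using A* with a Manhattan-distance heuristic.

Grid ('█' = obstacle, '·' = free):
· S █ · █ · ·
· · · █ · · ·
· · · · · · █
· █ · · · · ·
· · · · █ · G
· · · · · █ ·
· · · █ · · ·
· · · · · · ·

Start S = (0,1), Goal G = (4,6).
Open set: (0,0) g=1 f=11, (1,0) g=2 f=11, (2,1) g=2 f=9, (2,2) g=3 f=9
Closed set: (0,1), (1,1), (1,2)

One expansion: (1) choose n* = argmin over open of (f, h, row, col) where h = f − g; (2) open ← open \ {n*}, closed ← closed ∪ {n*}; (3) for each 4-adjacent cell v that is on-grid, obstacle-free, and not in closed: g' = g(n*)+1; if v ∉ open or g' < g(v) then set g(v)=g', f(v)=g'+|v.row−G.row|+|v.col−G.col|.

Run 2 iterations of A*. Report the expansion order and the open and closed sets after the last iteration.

step 1: expand (2,2) (f=9, h=6) → closed; open now [(0,0) g=1 f=11, (1,0) g=2 f=11, (2,1) g=2 f=9, (2,3) g=4 f=9, (3,2) g=4 f=9]
step 2: expand (2,3) (f=9, h=5) → closed; open now [(0,0) g=1 f=11, (1,0) g=2 f=11, (2,1) g=2 f=9, (2,4) g=5 f=9, (3,2) g=4 f=9, (3,3) g=5 f=9]

order=[(2,2) → (2,3)]; open=[(0,0) g=1 f=11, (1,0) g=2 f=11, (2,1) g=2 f=9, (2,4) g=5 f=9, (3,2) g=4 f=9, (3,3) g=5 f=9]; closed=[(0,1), (1,1), (1,2), (2,2), (2,3)]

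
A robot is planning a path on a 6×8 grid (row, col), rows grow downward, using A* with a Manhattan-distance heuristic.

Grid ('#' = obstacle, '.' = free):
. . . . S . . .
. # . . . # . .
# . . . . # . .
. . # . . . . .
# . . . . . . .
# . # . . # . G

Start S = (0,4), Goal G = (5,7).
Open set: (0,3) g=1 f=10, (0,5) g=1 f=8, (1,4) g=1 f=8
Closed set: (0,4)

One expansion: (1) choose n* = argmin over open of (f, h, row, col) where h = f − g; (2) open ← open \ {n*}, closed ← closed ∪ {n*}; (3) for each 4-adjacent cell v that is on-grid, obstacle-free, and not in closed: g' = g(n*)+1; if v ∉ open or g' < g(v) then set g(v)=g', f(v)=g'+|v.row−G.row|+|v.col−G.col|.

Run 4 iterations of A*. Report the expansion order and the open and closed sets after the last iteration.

step 1: expand (0,5) (f=8, h=7) → closed; open now [(0,3) g=1 f=10, (0,6) g=2 f=8, (1,4) g=1 f=8]
step 2: expand (0,6) (f=8, h=6) → closed; open now [(0,3) g=1 f=10, (0,7) g=3 f=8, (1,4) g=1 f=8, (1,6) g=3 f=8]
step 3: expand (0,7) (f=8, h=5) → closed; open now [(0,3) g=1 f=10, (1,4) g=1 f=8, (1,6) g=3 f=8, (1,7) g=4 f=8]
step 4: expand (1,7) (f=8, h=4) → closed; open now [(0,3) g=1 f=10, (1,4) g=1 f=8, (1,6) g=3 f=8, (2,7) g=5 f=8]

order=[(0,5) → (0,6) → (0,7) → (1,7)]; open=[(0,3) g=1 f=10, (1,4) g=1 f=8, (1,6) g=3 f=8, (2,7) g=5 f=8]; closed=[(0,4), (0,5), (0,6), (0,7), (1,7)]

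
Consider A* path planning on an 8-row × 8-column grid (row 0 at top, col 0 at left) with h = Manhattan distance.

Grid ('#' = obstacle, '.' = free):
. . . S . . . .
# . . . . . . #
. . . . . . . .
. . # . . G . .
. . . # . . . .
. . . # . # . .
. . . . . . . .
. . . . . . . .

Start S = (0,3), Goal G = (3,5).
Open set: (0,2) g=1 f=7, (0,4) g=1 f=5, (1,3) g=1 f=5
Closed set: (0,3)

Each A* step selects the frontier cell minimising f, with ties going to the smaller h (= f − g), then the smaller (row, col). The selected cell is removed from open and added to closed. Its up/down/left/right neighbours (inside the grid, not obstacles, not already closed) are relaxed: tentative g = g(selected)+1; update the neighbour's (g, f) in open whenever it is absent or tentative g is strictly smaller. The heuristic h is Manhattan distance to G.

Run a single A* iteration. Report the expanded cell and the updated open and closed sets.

expanded=(0,4); open=[(0,2) g=1 f=7, (0,5) g=2 f=5, (1,3) g=1 f=5, (1,4) g=2 f=5]; closed=[(0,3), (0,4)]

step 1: expand (0,4) (f=5, h=4) → closed; open now [(0,2) g=1 f=7, (0,5) g=2 f=5, (1,3) g=1 f=5, (1,4) g=2 f=5]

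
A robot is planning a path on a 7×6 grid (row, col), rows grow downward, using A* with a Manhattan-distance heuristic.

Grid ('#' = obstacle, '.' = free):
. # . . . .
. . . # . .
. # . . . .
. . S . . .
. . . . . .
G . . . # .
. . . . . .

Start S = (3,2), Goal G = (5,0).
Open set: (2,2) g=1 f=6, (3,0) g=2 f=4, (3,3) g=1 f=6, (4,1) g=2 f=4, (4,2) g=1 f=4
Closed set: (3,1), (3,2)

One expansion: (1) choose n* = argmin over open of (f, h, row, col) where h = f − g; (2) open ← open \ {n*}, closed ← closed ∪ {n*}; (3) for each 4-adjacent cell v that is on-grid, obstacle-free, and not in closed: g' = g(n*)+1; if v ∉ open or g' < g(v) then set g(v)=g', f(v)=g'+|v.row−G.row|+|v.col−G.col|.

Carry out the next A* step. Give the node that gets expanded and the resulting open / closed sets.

step 1: expand (3,0) (f=4, h=2) → closed; open now [(2,0) g=3 f=6, (2,2) g=1 f=6, (3,3) g=1 f=6, (4,0) g=3 f=4, (4,1) g=2 f=4, (4,2) g=1 f=4]

expanded=(3,0); open=[(2,0) g=3 f=6, (2,2) g=1 f=6, (3,3) g=1 f=6, (4,0) g=3 f=4, (4,1) g=2 f=4, (4,2) g=1 f=4]; closed=[(3,0), (3,1), (3,2)]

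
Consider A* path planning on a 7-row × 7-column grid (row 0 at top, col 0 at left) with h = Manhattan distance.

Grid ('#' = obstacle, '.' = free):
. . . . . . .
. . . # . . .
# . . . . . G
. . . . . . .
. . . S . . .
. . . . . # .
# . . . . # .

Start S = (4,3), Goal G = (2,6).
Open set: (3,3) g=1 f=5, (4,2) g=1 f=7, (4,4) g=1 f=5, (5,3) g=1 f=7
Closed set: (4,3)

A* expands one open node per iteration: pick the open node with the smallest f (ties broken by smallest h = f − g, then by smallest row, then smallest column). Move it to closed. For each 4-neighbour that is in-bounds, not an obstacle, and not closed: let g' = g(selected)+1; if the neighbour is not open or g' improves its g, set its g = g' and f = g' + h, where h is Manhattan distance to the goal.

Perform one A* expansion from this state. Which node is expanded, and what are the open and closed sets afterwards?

expanded=(3,3); open=[(2,3) g=2 f=5, (3,2) g=2 f=7, (3,4) g=2 f=5, (4,2) g=1 f=7, (4,4) g=1 f=5, (5,3) g=1 f=7]; closed=[(3,3), (4,3)]

step 1: expand (3,3) (f=5, h=4) → closed; open now [(2,3) g=2 f=5, (3,2) g=2 f=7, (3,4) g=2 f=5, (4,2) g=1 f=7, (4,4) g=1 f=5, (5,3) g=1 f=7]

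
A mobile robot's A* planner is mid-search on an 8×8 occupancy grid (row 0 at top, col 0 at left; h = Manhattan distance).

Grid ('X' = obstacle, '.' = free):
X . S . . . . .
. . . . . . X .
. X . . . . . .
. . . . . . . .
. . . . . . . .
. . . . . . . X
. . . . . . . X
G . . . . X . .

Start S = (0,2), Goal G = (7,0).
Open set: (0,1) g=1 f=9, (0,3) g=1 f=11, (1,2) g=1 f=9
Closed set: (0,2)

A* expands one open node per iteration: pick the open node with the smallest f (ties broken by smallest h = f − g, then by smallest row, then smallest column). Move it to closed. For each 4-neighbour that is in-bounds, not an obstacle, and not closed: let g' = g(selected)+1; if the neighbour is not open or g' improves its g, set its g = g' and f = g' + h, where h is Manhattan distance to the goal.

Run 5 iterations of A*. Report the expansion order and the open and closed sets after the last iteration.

order=[(0,1) → (1,1) → (1,0) → (2,0) → (3,0)]; open=[(0,3) g=1 f=11, (1,2) g=1 f=9, (3,1) g=6 f=11, (4,0) g=6 f=9]; closed=[(0,1), (0,2), (1,0), (1,1), (2,0), (3,0)]

step 1: expand (0,1) (f=9, h=8) → closed; open now [(0,3) g=1 f=11, (1,1) g=2 f=9, (1,2) g=1 f=9]
step 2: expand (1,1) (f=9, h=7) → closed; open now [(0,3) g=1 f=11, (1,0) g=3 f=9, (1,2) g=1 f=9]
step 3: expand (1,0) (f=9, h=6) → closed; open now [(0,3) g=1 f=11, (1,2) g=1 f=9, (2,0) g=4 f=9]
step 4: expand (2,0) (f=9, h=5) → closed; open now [(0,3) g=1 f=11, (1,2) g=1 f=9, (3,0) g=5 f=9]
step 5: expand (3,0) (f=9, h=4) → closed; open now [(0,3) g=1 f=11, (1,2) g=1 f=9, (3,1) g=6 f=11, (4,0) g=6 f=9]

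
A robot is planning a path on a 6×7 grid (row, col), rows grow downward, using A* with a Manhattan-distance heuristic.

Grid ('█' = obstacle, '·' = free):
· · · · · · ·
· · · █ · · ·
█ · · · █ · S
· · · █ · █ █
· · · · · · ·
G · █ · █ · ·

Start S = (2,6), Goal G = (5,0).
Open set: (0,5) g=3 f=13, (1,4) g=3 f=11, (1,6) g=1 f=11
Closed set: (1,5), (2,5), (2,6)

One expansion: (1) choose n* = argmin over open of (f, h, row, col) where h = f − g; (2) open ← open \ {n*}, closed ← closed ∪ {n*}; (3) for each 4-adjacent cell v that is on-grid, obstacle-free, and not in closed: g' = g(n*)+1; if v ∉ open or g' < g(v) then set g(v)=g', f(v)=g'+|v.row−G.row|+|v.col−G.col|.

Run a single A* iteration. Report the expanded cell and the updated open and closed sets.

step 1: expand (1,4) (f=11, h=8) → closed; open now [(0,4) g=4 f=13, (0,5) g=3 f=13, (1,6) g=1 f=11]

expanded=(1,4); open=[(0,4) g=4 f=13, (0,5) g=3 f=13, (1,6) g=1 f=11]; closed=[(1,4), (1,5), (2,5), (2,6)]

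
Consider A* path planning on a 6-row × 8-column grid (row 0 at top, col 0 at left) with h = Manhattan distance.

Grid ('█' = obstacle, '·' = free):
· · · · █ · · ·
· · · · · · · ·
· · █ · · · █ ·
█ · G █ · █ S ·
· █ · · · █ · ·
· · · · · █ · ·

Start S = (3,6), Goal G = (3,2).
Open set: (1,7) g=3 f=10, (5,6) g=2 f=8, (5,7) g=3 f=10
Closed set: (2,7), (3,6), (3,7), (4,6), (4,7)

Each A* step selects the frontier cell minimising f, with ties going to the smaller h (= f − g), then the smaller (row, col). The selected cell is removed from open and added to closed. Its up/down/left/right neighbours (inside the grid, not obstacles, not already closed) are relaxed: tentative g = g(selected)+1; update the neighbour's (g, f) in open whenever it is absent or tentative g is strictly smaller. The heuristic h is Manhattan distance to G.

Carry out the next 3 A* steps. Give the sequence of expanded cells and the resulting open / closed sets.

order=[(5,6) → (1,7) → (1,6)]; open=[(0,6) g=5 f=12, (0,7) g=4 f=12, (1,5) g=5 f=10, (5,7) g=3 f=10]; closed=[(1,6), (1,7), (2,7), (3,6), (3,7), (4,6), (4,7), (5,6)]

step 1: expand (5,6) (f=8, h=6) → closed; open now [(1,7) g=3 f=10, (5,7) g=3 f=10]
step 2: expand (1,7) (f=10, h=7) → closed; open now [(0,7) g=4 f=12, (1,6) g=4 f=10, (5,7) g=3 f=10]
step 3: expand (1,6) (f=10, h=6) → closed; open now [(0,6) g=5 f=12, (0,7) g=4 f=12, (1,5) g=5 f=10, (5,7) g=3 f=10]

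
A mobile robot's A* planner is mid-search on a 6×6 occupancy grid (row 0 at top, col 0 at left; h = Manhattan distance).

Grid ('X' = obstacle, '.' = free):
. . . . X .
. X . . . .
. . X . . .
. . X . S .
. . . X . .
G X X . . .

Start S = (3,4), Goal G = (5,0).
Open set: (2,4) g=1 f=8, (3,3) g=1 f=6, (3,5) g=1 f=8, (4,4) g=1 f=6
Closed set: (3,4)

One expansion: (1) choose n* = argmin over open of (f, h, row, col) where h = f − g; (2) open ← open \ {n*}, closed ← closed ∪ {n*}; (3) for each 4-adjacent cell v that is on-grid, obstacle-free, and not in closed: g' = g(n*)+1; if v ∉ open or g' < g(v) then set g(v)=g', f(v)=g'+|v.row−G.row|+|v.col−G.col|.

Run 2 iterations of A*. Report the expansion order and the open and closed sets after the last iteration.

order=[(3,3) → (4,4)]; open=[(2,3) g=2 f=8, (2,4) g=1 f=8, (3,5) g=1 f=8, (4,5) g=2 f=8, (5,4) g=2 f=6]; closed=[(3,3), (3,4), (4,4)]

step 1: expand (3,3) (f=6, h=5) → closed; open now [(2,3) g=2 f=8, (2,4) g=1 f=8, (3,5) g=1 f=8, (4,4) g=1 f=6]
step 2: expand (4,4) (f=6, h=5) → closed; open now [(2,3) g=2 f=8, (2,4) g=1 f=8, (3,5) g=1 f=8, (4,5) g=2 f=8, (5,4) g=2 f=6]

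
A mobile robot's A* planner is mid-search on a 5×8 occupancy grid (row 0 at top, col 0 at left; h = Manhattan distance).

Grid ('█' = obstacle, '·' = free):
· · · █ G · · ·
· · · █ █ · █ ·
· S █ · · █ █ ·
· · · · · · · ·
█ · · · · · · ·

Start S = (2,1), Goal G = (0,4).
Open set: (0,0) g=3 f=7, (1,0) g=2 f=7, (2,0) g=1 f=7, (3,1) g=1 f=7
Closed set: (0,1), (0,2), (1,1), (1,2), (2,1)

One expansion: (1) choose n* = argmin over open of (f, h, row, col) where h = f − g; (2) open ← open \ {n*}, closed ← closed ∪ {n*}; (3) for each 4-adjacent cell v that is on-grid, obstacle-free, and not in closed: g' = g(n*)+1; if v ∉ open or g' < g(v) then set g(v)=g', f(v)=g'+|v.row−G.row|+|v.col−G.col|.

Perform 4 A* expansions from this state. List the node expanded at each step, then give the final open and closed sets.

step 1: expand (0,0) (f=7, h=4) → closed; open now [(1,0) g=2 f=7, (2,0) g=1 f=7, (3,1) g=1 f=7]
step 2: expand (1,0) (f=7, h=5) → closed; open now [(2,0) g=1 f=7, (3,1) g=1 f=7]
step 3: expand (2,0) (f=7, h=6) → closed; open now [(3,0) g=2 f=9, (3,1) g=1 f=7]
step 4: expand (3,1) (f=7, h=6) → closed; open now [(3,0) g=2 f=9, (3,2) g=2 f=7, (4,1) g=2 f=9]

order=[(0,0) → (1,0) → (2,0) → (3,1)]; open=[(3,0) g=2 f=9, (3,2) g=2 f=7, (4,1) g=2 f=9]; closed=[(0,0), (0,1), (0,2), (1,0), (1,1), (1,2), (2,0), (2,1), (3,1)]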